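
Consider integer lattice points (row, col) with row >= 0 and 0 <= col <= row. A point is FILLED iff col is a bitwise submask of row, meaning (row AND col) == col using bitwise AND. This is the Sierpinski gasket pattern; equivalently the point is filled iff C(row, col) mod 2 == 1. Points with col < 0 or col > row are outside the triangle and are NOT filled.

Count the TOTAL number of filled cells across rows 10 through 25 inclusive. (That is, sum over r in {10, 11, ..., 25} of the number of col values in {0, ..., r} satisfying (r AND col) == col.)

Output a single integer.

Answer: 114

Derivation:
r10=1010 pc2: +4 =4
r11=1011 pc3: +8 =12
r12=1100 pc2: +4 =16
r13=1101 pc3: +8 =24
r14=1110 pc3: +8 =32
r15=1111 pc4: +16 =48
r16=10000 pc1: +2 =50
r17=10001 pc2: +4 =54
r18=10010 pc2: +4 =58
r19=10011 pc3: +8 =66
r20=10100 pc2: +4 =70
r21=10101 pc3: +8 =78
r22=10110 pc3: +8 =86
r23=10111 pc4: +16 =102
r24=11000 pc2: +4 =106
r25=11001 pc3: +8 =114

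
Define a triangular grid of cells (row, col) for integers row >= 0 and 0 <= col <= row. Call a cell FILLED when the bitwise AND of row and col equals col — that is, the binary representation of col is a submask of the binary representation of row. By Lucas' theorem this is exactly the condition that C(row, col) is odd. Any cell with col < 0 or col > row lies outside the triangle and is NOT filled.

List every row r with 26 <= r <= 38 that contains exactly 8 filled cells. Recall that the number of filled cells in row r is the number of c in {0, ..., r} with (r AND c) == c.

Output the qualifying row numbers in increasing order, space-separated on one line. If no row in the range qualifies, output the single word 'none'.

Answer: 26 28 35 37 38

Derivation:
Row r has 2^popcount(r) filled cells, so we need popcount(r) = log2(8) = 3.
Scan r = 26..38 and keep those with exactly 3 one-bits:
r=26=11010 popcount=3 -> KEEP
r=27=11011 popcount=4 -> skip
r=28=11100 popcount=3 -> KEEP
r=29=11101 popcount=4 -> skip
r=30=11110 popcount=4 -> skip
r=31=11111 popcount=5 -> skip
r=32=100000 popcount=1 -> skip
r=33=100001 popcount=2 -> skip
r=34=100010 popcount=2 -> skip
r=35=100011 popcount=3 -> KEEP
r=36=100100 popcount=2 -> skip
r=37=100101 popcount=3 -> KEEP
r=38=100110 popcount=3 -> KEEP
Kept rows: 26 28 35 37 38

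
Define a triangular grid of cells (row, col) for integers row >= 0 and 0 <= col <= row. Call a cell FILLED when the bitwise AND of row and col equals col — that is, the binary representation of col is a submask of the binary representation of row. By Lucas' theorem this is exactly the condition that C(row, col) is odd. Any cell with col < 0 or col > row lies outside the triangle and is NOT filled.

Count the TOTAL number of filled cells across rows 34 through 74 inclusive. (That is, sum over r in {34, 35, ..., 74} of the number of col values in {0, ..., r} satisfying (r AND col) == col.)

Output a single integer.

r34=100010 pc2: +4 =4
r35=100011 pc3: +8 =12
r36=100100 pc2: +4 =16
r37=100101 pc3: +8 =24
r38=100110 pc3: +8 =32
r39=100111 pc4: +16 =48
r40=101000 pc2: +4 =52
r41=101001 pc3: +8 =60
r42=101010 pc3: +8 =68
r43=101011 pc4: +16 =84
r44=101100 pc3: +8 =92
r45=101101 pc4: +16 =108
r46=101110 pc4: +16 =124
r47=101111 pc5: +32 =156
r48=110000 pc2: +4 =160
r49=110001 pc3: +8 =168
r50=110010 pc3: +8 =176
r51=110011 pc4: +16 =192
r52=110100 pc3: +8 =200
r53=110101 pc4: +16 =216
r54=110110 pc4: +16 =232
r55=110111 pc5: +32 =264
r56=111000 pc3: +8 =272
r57=111001 pc4: +16 =288
r58=111010 pc4: +16 =304
r59=111011 pc5: +32 =336
r60=111100 pc4: +16 =352
r61=111101 pc5: +32 =384
r62=111110 pc5: +32 =416
r63=111111 pc6: +64 =480
r64=1000000 pc1: +2 =482
r65=1000001 pc2: +4 =486
r66=1000010 pc2: +4 =490
r67=1000011 pc3: +8 =498
r68=1000100 pc2: +4 =502
r69=1000101 pc3: +8 =510
r70=1000110 pc3: +8 =518
r71=1000111 pc4: +16 =534
r72=1001000 pc2: +4 =538
r73=1001001 pc3: +8 =546
r74=1001010 pc3: +8 =554

Answer: 554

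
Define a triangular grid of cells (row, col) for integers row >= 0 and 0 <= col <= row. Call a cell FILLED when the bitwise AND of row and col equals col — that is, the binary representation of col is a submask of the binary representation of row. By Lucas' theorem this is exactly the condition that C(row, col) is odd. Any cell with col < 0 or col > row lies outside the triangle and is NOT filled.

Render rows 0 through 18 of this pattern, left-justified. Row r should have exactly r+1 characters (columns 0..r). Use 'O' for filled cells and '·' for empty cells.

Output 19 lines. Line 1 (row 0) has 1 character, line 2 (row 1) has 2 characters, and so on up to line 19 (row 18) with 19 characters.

Answer: O
OO
O·O
OOOO
O···O
OO··OO
O·O·O·O
OOOOOOOO
O·······O
OO······OO
O·O·····O·O
OOOO····OOOO
O···O···O···O
OO··OO··OO··OO
O·O·O·O·O·O·O·O
OOOOOOOOOOOOOOOO
O···············O
OO··············OO
O·O·············O·O

Derivation:
r0=0: O
r1=1: OO
r2=10: O·O
r3=11: OOOO
r4=100: O···O
r5=101: OO··OO
r6=110: O·O·O·O
r7=111: OOOOOOOO
r8=1000: O·······O
r9=1001: OO······OO
r10=1010: O·O·····O·O
r11=1011: OOOO····OOOO
r12=1100: O···O···O···O
r13=1101: OO··OO··OO··OO
r14=1110: O·O·O·O·O·O·O·O
r15=1111: OOOOOOOOOOOOOOOO
r16=10000: O···············O
r17=10001: OO··············OO
r18=10010: O·O·············O·O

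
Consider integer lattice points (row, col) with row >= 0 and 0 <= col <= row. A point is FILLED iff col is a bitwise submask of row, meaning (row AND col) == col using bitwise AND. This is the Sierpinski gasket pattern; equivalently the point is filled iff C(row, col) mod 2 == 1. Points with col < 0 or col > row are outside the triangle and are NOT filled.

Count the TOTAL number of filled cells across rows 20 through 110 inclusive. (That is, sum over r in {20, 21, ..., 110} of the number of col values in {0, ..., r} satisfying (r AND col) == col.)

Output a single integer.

Answer: 1376

Derivation:
r20=10100 pc2: +4 =4
r21=10101 pc3: +8 =12
r22=10110 pc3: +8 =20
r23=10111 pc4: +16 =36
r24=11000 pc2: +4 =40
r25=11001 pc3: +8 =48
r26=11010 pc3: +8 =56
r27=11011 pc4: +16 =72
r28=11100 pc3: +8 =80
r29=11101 pc4: +16 =96
r30=11110 pc4: +16 =112
r31=11111 pc5: +32 =144
r32=100000 pc1: +2 =146
r33=100001 pc2: +4 =150
r34=100010 pc2: +4 =154
r35=100011 pc3: +8 =162
r36=100100 pc2: +4 =166
r37=100101 pc3: +8 =174
r38=100110 pc3: +8 =182
r39=100111 pc4: +16 =198
r40=101000 pc2: +4 =202
r41=101001 pc3: +8 =210
r42=101010 pc3: +8 =218
r43=101011 pc4: +16 =234
r44=101100 pc3: +8 =242
r45=101101 pc4: +16 =258
r46=101110 pc4: +16 =274
r47=101111 pc5: +32 =306
r48=110000 pc2: +4 =310
r49=110001 pc3: +8 =318
r50=110010 pc3: +8 =326
r51=110011 pc4: +16 =342
r52=110100 pc3: +8 =350
r53=110101 pc4: +16 =366
r54=110110 pc4: +16 =382
r55=110111 pc5: +32 =414
r56=111000 pc3: +8 =422
r57=111001 pc4: +16 =438
r58=111010 pc4: +16 =454
r59=111011 pc5: +32 =486
r60=111100 pc4: +16 =502
r61=111101 pc5: +32 =534
r62=111110 pc5: +32 =566
r63=111111 pc6: +64 =630
r64=1000000 pc1: +2 =632
r65=1000001 pc2: +4 =636
r66=1000010 pc2: +4 =640
r67=1000011 pc3: +8 =648
r68=1000100 pc2: +4 =652
r69=1000101 pc3: +8 =660
r70=1000110 pc3: +8 =668
r71=1000111 pc4: +16 =684
r72=1001000 pc2: +4 =688
r73=1001001 pc3: +8 =696
r74=1001010 pc3: +8 =704
r75=1001011 pc4: +16 =720
r76=1001100 pc3: +8 =728
r77=1001101 pc4: +16 =744
r78=1001110 pc4: +16 =760
r79=1001111 pc5: +32 =792
r80=1010000 pc2: +4 =796
r81=1010001 pc3: +8 =804
r82=1010010 pc3: +8 =812
r83=1010011 pc4: +16 =828
r84=1010100 pc3: +8 =836
r85=1010101 pc4: +16 =852
r86=1010110 pc4: +16 =868
r87=1010111 pc5: +32 =900
r88=1011000 pc3: +8 =908
r89=1011001 pc4: +16 =924
r90=1011010 pc4: +16 =940
r91=1011011 pc5: +32 =972
r92=1011100 pc4: +16 =988
r93=1011101 pc5: +32 =1020
r94=1011110 pc5: +32 =1052
r95=1011111 pc6: +64 =1116
r96=1100000 pc2: +4 =1120
r97=1100001 pc3: +8 =1128
r98=1100010 pc3: +8 =1136
r99=1100011 pc4: +16 =1152
r100=1100100 pc3: +8 =1160
r101=1100101 pc4: +16 =1176
r102=1100110 pc4: +16 =1192
r103=1100111 pc5: +32 =1224
r104=1101000 pc3: +8 =1232
r105=1101001 pc4: +16 =1248
r106=1101010 pc4: +16 =1264
r107=1101011 pc5: +32 =1296
r108=1101100 pc4: +16 =1312
r109=1101101 pc5: +32 =1344
r110=1101110 pc5: +32 =1376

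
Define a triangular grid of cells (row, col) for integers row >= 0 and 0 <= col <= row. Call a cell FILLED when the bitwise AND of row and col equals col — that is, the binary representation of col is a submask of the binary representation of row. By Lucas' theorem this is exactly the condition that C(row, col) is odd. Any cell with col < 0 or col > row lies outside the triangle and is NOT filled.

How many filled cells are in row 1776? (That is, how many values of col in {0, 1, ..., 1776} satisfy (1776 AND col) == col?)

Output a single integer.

Answer: 64

Derivation:
1776 in binary = 11011110000
popcount(1776) = number of 1-bits in 11011110000 = 6
A col c satisfies (1776 AND c) == c iff every set bit of c is also set in 1776; each of the 6 set bits of 1776 can independently be on or off in c.
count = 2^6 = 64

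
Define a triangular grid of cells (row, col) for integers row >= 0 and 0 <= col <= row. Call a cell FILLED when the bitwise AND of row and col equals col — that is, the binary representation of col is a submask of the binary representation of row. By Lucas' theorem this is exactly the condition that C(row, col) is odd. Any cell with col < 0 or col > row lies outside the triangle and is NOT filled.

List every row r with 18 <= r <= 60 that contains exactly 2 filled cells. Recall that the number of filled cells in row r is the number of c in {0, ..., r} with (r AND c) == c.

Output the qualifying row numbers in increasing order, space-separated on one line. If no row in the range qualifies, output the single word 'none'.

Answer: 32

Derivation:
Row r has 2^popcount(r) filled cells, so we need popcount(r) = log2(2) = 1.
Scan r = 18..60 and keep those with exactly 1 one-bits:
r=18=10010 popcount=2 -> skip
r=19=10011 popcount=3 -> skip
r=20=10100 popcount=2 -> skip
r=21=10101 popcount=3 -> skip
r=22=10110 popcount=3 -> skip
r=23=10111 popcount=4 -> skip
r=24=11000 popcount=2 -> skip
r=25=11001 popcount=3 -> skip
r=26=11010 popcount=3 -> skip
r=27=11011 popcount=4 -> skip
r=28=11100 popcount=3 -> skip
r=29=11101 popcount=4 -> skip
r=30=11110 popcount=4 -> skip
r=31=11111 popcount=5 -> skip
r=32=100000 popcount=1 -> KEEP
r=33=100001 popcount=2 -> skip
r=34=100010 popcount=2 -> skip
r=35=100011 popcount=3 -> skip
r=36=100100 popcount=2 -> skip
r=37=100101 popcount=3 -> skip
r=38=100110 popcount=3 -> skip
r=39=100111 popcount=4 -> skip
r=40=101000 popcount=2 -> skip
r=41=101001 popcount=3 -> skip
r=42=101010 popcount=3 -> skip
r=43=101011 popcount=4 -> skip
r=44=101100 popcount=3 -> skip
r=45=101101 popcount=4 -> skip
r=46=101110 popcount=4 -> skip
r=47=101111 popcount=5 -> skip
r=48=110000 popcount=2 -> skip
r=49=110001 popcount=3 -> skip
r=50=110010 popcount=3 -> skip
r=51=110011 popcount=4 -> skip
r=52=110100 popcount=3 -> skip
r=53=110101 popcount=4 -> skip
r=54=110110 popcount=4 -> skip
r=55=110111 popcount=5 -> skip
r=56=111000 popcount=3 -> skip
r=57=111001 popcount=4 -> skip
r=58=111010 popcount=4 -> skip
r=59=111011 popcount=5 -> skip
r=60=111100 popcount=4 -> skip
Kept rows: 32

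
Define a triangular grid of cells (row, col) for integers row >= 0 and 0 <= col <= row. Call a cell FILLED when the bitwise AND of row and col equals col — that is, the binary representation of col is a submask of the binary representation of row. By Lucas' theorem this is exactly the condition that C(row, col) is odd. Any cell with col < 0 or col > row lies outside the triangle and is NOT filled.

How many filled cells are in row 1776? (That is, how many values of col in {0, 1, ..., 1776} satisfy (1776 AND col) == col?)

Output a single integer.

1776 in binary = 11011110000
popcount(1776) = number of 1-bits in 11011110000 = 6
A col c satisfies (1776 AND c) == c iff every set bit of c is also set in 1776; each of the 6 set bits of 1776 can independently be on or off in c.
count = 2^6 = 64

Answer: 64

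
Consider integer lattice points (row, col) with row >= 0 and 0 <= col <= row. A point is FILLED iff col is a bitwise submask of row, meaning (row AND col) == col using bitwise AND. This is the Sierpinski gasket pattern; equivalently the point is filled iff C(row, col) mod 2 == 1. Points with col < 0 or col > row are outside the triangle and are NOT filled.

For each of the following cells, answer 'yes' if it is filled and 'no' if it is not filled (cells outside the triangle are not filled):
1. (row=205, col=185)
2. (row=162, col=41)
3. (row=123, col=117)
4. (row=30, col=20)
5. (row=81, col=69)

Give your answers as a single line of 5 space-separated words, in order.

(205,185): row=0b11001101, col=0b10111001, row AND col = 0b10001001 = 137; 137 != 185 -> empty
(162,41): row=0b10100010, col=0b101001, row AND col = 0b100000 = 32; 32 != 41 -> empty
(123,117): row=0b1111011, col=0b1110101, row AND col = 0b1110001 = 113; 113 != 117 -> empty
(30,20): row=0b11110, col=0b10100, row AND col = 0b10100 = 20; 20 == 20 -> filled
(81,69): row=0b1010001, col=0b1000101, row AND col = 0b1000001 = 65; 65 != 69 -> empty

Answer: no no no yes no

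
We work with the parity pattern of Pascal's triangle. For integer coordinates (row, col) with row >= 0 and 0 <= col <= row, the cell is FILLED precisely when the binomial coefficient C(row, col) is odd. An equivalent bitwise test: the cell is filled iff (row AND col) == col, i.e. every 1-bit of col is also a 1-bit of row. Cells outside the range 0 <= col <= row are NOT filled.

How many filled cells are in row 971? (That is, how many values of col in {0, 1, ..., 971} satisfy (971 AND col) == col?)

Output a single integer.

Answer: 128

Derivation:
971 in binary = 1111001011
popcount(971) = number of 1-bits in 1111001011 = 7
A col c satisfies (971 AND c) == c iff every set bit of c is also set in 971; each of the 7 set bits of 971 can independently be on or off in c.
count = 2^7 = 128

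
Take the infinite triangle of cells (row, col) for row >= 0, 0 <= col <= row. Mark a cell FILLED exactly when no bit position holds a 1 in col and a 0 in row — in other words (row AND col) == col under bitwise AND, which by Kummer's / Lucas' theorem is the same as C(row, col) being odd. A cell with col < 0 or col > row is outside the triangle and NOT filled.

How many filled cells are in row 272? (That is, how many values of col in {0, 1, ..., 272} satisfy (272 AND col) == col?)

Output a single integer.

272 in binary = 100010000
popcount(272) = number of 1-bits in 100010000 = 2
A col c satisfies (272 AND c) == c iff every set bit of c is also set in 272; each of the 2 set bits of 272 can independently be on or off in c.
count = 2^2 = 4

Answer: 4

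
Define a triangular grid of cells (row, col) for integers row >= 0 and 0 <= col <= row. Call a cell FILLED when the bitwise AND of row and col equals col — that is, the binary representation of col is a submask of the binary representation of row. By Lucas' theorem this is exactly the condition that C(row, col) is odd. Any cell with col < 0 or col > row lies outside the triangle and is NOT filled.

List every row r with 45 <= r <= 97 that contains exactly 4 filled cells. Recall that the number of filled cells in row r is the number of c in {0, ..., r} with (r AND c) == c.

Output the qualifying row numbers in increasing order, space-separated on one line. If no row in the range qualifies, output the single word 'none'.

Row r has 2^popcount(r) filled cells, so we need popcount(r) = log2(4) = 2.
Scan r = 45..97 and keep those with exactly 2 one-bits:
r=45=101101 popcount=4 -> skip
r=46=101110 popcount=4 -> skip
r=47=101111 popcount=5 -> skip
r=48=110000 popcount=2 -> KEEP
r=49=110001 popcount=3 -> skip
r=50=110010 popcount=3 -> skip
r=51=110011 popcount=4 -> skip
r=52=110100 popcount=3 -> skip
r=53=110101 popcount=4 -> skip
r=54=110110 popcount=4 -> skip
r=55=110111 popcount=5 -> skip
r=56=111000 popcount=3 -> skip
r=57=111001 popcount=4 -> skip
r=58=111010 popcount=4 -> skip
r=59=111011 popcount=5 -> skip
r=60=111100 popcount=4 -> skip
r=61=111101 popcount=5 -> skip
r=62=111110 popcount=5 -> skip
r=63=111111 popcount=6 -> skip
r=64=1000000 popcount=1 -> skip
r=65=1000001 popcount=2 -> KEEP
r=66=1000010 popcount=2 -> KEEP
r=67=1000011 popcount=3 -> skip
r=68=1000100 popcount=2 -> KEEP
r=69=1000101 popcount=3 -> skip
r=70=1000110 popcount=3 -> skip
r=71=1000111 popcount=4 -> skip
r=72=1001000 popcount=2 -> KEEP
r=73=1001001 popcount=3 -> skip
r=74=1001010 popcount=3 -> skip
r=75=1001011 popcount=4 -> skip
r=76=1001100 popcount=3 -> skip
r=77=1001101 popcount=4 -> skip
r=78=1001110 popcount=4 -> skip
r=79=1001111 popcount=5 -> skip
r=80=1010000 popcount=2 -> KEEP
r=81=1010001 popcount=3 -> skip
r=82=1010010 popcount=3 -> skip
r=83=1010011 popcount=4 -> skip
r=84=1010100 popcount=3 -> skip
r=85=1010101 popcount=4 -> skip
r=86=1010110 popcount=4 -> skip
r=87=1010111 popcount=5 -> skip
r=88=1011000 popcount=3 -> skip
r=89=1011001 popcount=4 -> skip
r=90=1011010 popcount=4 -> skip
r=91=1011011 popcount=5 -> skip
r=92=1011100 popcount=4 -> skip
r=93=1011101 popcount=5 -> skip
r=94=1011110 popcount=5 -> skip
r=95=1011111 popcount=6 -> skip
r=96=1100000 popcount=2 -> KEEP
r=97=1100001 popcount=3 -> skip
Kept rows: 48 65 66 68 72 80 96

Answer: 48 65 66 68 72 80 96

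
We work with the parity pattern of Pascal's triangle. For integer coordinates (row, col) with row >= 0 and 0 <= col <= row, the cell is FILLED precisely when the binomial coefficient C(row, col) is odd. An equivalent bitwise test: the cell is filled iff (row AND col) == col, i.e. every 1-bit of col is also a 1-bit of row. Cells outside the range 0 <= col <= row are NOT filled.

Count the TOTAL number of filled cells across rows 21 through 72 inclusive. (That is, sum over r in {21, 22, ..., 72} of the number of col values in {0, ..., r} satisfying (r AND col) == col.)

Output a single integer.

r21=10101 pc3: +8 =8
r22=10110 pc3: +8 =16
r23=10111 pc4: +16 =32
r24=11000 pc2: +4 =36
r25=11001 pc3: +8 =44
r26=11010 pc3: +8 =52
r27=11011 pc4: +16 =68
r28=11100 pc3: +8 =76
r29=11101 pc4: +16 =92
r30=11110 pc4: +16 =108
r31=11111 pc5: +32 =140
r32=100000 pc1: +2 =142
r33=100001 pc2: +4 =146
r34=100010 pc2: +4 =150
r35=100011 pc3: +8 =158
r36=100100 pc2: +4 =162
r37=100101 pc3: +8 =170
r38=100110 pc3: +8 =178
r39=100111 pc4: +16 =194
r40=101000 pc2: +4 =198
r41=101001 pc3: +8 =206
r42=101010 pc3: +8 =214
r43=101011 pc4: +16 =230
r44=101100 pc3: +8 =238
r45=101101 pc4: +16 =254
r46=101110 pc4: +16 =270
r47=101111 pc5: +32 =302
r48=110000 pc2: +4 =306
r49=110001 pc3: +8 =314
r50=110010 pc3: +8 =322
r51=110011 pc4: +16 =338
r52=110100 pc3: +8 =346
r53=110101 pc4: +16 =362
r54=110110 pc4: +16 =378
r55=110111 pc5: +32 =410
r56=111000 pc3: +8 =418
r57=111001 pc4: +16 =434
r58=111010 pc4: +16 =450
r59=111011 pc5: +32 =482
r60=111100 pc4: +16 =498
r61=111101 pc5: +32 =530
r62=111110 pc5: +32 =562
r63=111111 pc6: +64 =626
r64=1000000 pc1: +2 =628
r65=1000001 pc2: +4 =632
r66=1000010 pc2: +4 =636
r67=1000011 pc3: +8 =644
r68=1000100 pc2: +4 =648
r69=1000101 pc3: +8 =656
r70=1000110 pc3: +8 =664
r71=1000111 pc4: +16 =680
r72=1001000 pc2: +4 =684

Answer: 684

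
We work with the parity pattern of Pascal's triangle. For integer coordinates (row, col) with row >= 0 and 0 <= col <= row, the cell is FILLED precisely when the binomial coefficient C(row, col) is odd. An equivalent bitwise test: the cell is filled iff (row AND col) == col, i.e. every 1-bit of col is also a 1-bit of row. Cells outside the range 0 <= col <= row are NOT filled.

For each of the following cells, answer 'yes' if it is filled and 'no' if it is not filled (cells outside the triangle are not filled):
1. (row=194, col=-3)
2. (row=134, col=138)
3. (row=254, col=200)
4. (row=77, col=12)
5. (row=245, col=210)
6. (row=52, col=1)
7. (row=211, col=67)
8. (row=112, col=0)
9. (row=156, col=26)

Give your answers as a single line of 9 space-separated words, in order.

Answer: no no yes yes no no yes yes no

Derivation:
(194,-3): col outside [0, 194] -> not filled
(134,138): col outside [0, 134] -> not filled
(254,200): row=0b11111110, col=0b11001000, row AND col = 0b11001000 = 200; 200 == 200 -> filled
(77,12): row=0b1001101, col=0b1100, row AND col = 0b1100 = 12; 12 == 12 -> filled
(245,210): row=0b11110101, col=0b11010010, row AND col = 0b11010000 = 208; 208 != 210 -> empty
(52,1): row=0b110100, col=0b1, row AND col = 0b0 = 0; 0 != 1 -> empty
(211,67): row=0b11010011, col=0b1000011, row AND col = 0b1000011 = 67; 67 == 67 -> filled
(112,0): row=0b1110000, col=0b0, row AND col = 0b0 = 0; 0 == 0 -> filled
(156,26): row=0b10011100, col=0b11010, row AND col = 0b11000 = 24; 24 != 26 -> empty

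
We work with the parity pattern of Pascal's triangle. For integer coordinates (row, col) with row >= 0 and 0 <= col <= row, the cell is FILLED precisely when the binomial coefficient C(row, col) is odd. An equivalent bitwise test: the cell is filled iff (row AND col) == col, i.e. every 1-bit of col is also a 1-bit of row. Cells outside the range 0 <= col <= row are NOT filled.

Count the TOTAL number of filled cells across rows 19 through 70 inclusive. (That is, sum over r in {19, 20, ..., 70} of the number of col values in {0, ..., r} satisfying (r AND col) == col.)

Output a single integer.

Answer: 676

Derivation:
r19=10011 pc3: +8 =8
r20=10100 pc2: +4 =12
r21=10101 pc3: +8 =20
r22=10110 pc3: +8 =28
r23=10111 pc4: +16 =44
r24=11000 pc2: +4 =48
r25=11001 pc3: +8 =56
r26=11010 pc3: +8 =64
r27=11011 pc4: +16 =80
r28=11100 pc3: +8 =88
r29=11101 pc4: +16 =104
r30=11110 pc4: +16 =120
r31=11111 pc5: +32 =152
r32=100000 pc1: +2 =154
r33=100001 pc2: +4 =158
r34=100010 pc2: +4 =162
r35=100011 pc3: +8 =170
r36=100100 pc2: +4 =174
r37=100101 pc3: +8 =182
r38=100110 pc3: +8 =190
r39=100111 pc4: +16 =206
r40=101000 pc2: +4 =210
r41=101001 pc3: +8 =218
r42=101010 pc3: +8 =226
r43=101011 pc4: +16 =242
r44=101100 pc3: +8 =250
r45=101101 pc4: +16 =266
r46=101110 pc4: +16 =282
r47=101111 pc5: +32 =314
r48=110000 pc2: +4 =318
r49=110001 pc3: +8 =326
r50=110010 pc3: +8 =334
r51=110011 pc4: +16 =350
r52=110100 pc3: +8 =358
r53=110101 pc4: +16 =374
r54=110110 pc4: +16 =390
r55=110111 pc5: +32 =422
r56=111000 pc3: +8 =430
r57=111001 pc4: +16 =446
r58=111010 pc4: +16 =462
r59=111011 pc5: +32 =494
r60=111100 pc4: +16 =510
r61=111101 pc5: +32 =542
r62=111110 pc5: +32 =574
r63=111111 pc6: +64 =638
r64=1000000 pc1: +2 =640
r65=1000001 pc2: +4 =644
r66=1000010 pc2: +4 =648
r67=1000011 pc3: +8 =656
r68=1000100 pc2: +4 =660
r69=1000101 pc3: +8 =668
r70=1000110 pc3: +8 =676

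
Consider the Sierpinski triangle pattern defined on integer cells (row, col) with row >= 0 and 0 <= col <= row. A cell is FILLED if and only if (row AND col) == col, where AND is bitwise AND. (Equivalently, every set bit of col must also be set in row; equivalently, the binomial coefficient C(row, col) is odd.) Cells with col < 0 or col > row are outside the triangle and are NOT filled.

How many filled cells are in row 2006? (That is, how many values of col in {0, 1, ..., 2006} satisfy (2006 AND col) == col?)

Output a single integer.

2006 in binary = 11111010110
popcount(2006) = number of 1-bits in 11111010110 = 8
A col c satisfies (2006 AND c) == c iff every set bit of c is also set in 2006; each of the 8 set bits of 2006 can independently be on or off in c.
count = 2^8 = 256

Answer: 256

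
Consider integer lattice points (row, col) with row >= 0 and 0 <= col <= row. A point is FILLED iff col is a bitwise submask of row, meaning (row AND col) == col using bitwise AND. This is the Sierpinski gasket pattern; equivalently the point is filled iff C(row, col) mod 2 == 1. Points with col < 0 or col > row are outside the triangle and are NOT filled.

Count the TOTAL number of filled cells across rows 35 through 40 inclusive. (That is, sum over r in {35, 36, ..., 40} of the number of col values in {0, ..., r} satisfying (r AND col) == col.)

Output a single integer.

r35=100011 pc3: +8 =8
r36=100100 pc2: +4 =12
r37=100101 pc3: +8 =20
r38=100110 pc3: +8 =28
r39=100111 pc4: +16 =44
r40=101000 pc2: +4 =48

Answer: 48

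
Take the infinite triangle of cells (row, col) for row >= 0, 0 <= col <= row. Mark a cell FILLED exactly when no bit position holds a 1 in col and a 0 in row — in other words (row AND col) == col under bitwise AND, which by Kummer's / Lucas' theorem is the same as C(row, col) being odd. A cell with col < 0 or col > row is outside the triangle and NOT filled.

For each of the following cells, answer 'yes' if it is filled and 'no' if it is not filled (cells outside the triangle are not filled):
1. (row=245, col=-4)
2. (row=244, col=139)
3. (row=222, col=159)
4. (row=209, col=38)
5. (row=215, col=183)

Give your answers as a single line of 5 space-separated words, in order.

Answer: no no no no no

Derivation:
(245,-4): col outside [0, 245] -> not filled
(244,139): row=0b11110100, col=0b10001011, row AND col = 0b10000000 = 128; 128 != 139 -> empty
(222,159): row=0b11011110, col=0b10011111, row AND col = 0b10011110 = 158; 158 != 159 -> empty
(209,38): row=0b11010001, col=0b100110, row AND col = 0b0 = 0; 0 != 38 -> empty
(215,183): row=0b11010111, col=0b10110111, row AND col = 0b10010111 = 151; 151 != 183 -> empty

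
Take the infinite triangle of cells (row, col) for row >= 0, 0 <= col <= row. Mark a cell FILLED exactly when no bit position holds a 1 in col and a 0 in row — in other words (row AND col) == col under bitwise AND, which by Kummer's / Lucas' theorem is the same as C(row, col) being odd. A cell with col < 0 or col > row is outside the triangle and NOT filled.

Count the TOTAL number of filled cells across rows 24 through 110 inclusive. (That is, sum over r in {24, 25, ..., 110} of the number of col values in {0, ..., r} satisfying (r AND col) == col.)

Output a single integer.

r24=11000 pc2: +4 =4
r25=11001 pc3: +8 =12
r26=11010 pc3: +8 =20
r27=11011 pc4: +16 =36
r28=11100 pc3: +8 =44
r29=11101 pc4: +16 =60
r30=11110 pc4: +16 =76
r31=11111 pc5: +32 =108
r32=100000 pc1: +2 =110
r33=100001 pc2: +4 =114
r34=100010 pc2: +4 =118
r35=100011 pc3: +8 =126
r36=100100 pc2: +4 =130
r37=100101 pc3: +8 =138
r38=100110 pc3: +8 =146
r39=100111 pc4: +16 =162
r40=101000 pc2: +4 =166
r41=101001 pc3: +8 =174
r42=101010 pc3: +8 =182
r43=101011 pc4: +16 =198
r44=101100 pc3: +8 =206
r45=101101 pc4: +16 =222
r46=101110 pc4: +16 =238
r47=101111 pc5: +32 =270
r48=110000 pc2: +4 =274
r49=110001 pc3: +8 =282
r50=110010 pc3: +8 =290
r51=110011 pc4: +16 =306
r52=110100 pc3: +8 =314
r53=110101 pc4: +16 =330
r54=110110 pc4: +16 =346
r55=110111 pc5: +32 =378
r56=111000 pc3: +8 =386
r57=111001 pc4: +16 =402
r58=111010 pc4: +16 =418
r59=111011 pc5: +32 =450
r60=111100 pc4: +16 =466
r61=111101 pc5: +32 =498
r62=111110 pc5: +32 =530
r63=111111 pc6: +64 =594
r64=1000000 pc1: +2 =596
r65=1000001 pc2: +4 =600
r66=1000010 pc2: +4 =604
r67=1000011 pc3: +8 =612
r68=1000100 pc2: +4 =616
r69=1000101 pc3: +8 =624
r70=1000110 pc3: +8 =632
r71=1000111 pc4: +16 =648
r72=1001000 pc2: +4 =652
r73=1001001 pc3: +8 =660
r74=1001010 pc3: +8 =668
r75=1001011 pc4: +16 =684
r76=1001100 pc3: +8 =692
r77=1001101 pc4: +16 =708
r78=1001110 pc4: +16 =724
r79=1001111 pc5: +32 =756
r80=1010000 pc2: +4 =760
r81=1010001 pc3: +8 =768
r82=1010010 pc3: +8 =776
r83=1010011 pc4: +16 =792
r84=1010100 pc3: +8 =800
r85=1010101 pc4: +16 =816
r86=1010110 pc4: +16 =832
r87=1010111 pc5: +32 =864
r88=1011000 pc3: +8 =872
r89=1011001 pc4: +16 =888
r90=1011010 pc4: +16 =904
r91=1011011 pc5: +32 =936
r92=1011100 pc4: +16 =952
r93=1011101 pc5: +32 =984
r94=1011110 pc5: +32 =1016
r95=1011111 pc6: +64 =1080
r96=1100000 pc2: +4 =1084
r97=1100001 pc3: +8 =1092
r98=1100010 pc3: +8 =1100
r99=1100011 pc4: +16 =1116
r100=1100100 pc3: +8 =1124
r101=1100101 pc4: +16 =1140
r102=1100110 pc4: +16 =1156
r103=1100111 pc5: +32 =1188
r104=1101000 pc3: +8 =1196
r105=1101001 pc4: +16 =1212
r106=1101010 pc4: +16 =1228
r107=1101011 pc5: +32 =1260
r108=1101100 pc4: +16 =1276
r109=1101101 pc5: +32 =1308
r110=1101110 pc5: +32 =1340

Answer: 1340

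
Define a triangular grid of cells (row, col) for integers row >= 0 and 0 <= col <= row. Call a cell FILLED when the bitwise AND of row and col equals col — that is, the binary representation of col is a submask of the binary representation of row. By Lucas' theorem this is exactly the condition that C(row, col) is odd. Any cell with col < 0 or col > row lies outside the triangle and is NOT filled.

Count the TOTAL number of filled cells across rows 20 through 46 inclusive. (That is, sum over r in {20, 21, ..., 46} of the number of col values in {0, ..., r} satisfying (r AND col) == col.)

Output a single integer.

r20=10100 pc2: +4 =4
r21=10101 pc3: +8 =12
r22=10110 pc3: +8 =20
r23=10111 pc4: +16 =36
r24=11000 pc2: +4 =40
r25=11001 pc3: +8 =48
r26=11010 pc3: +8 =56
r27=11011 pc4: +16 =72
r28=11100 pc3: +8 =80
r29=11101 pc4: +16 =96
r30=11110 pc4: +16 =112
r31=11111 pc5: +32 =144
r32=100000 pc1: +2 =146
r33=100001 pc2: +4 =150
r34=100010 pc2: +4 =154
r35=100011 pc3: +8 =162
r36=100100 pc2: +4 =166
r37=100101 pc3: +8 =174
r38=100110 pc3: +8 =182
r39=100111 pc4: +16 =198
r40=101000 pc2: +4 =202
r41=101001 pc3: +8 =210
r42=101010 pc3: +8 =218
r43=101011 pc4: +16 =234
r44=101100 pc3: +8 =242
r45=101101 pc4: +16 =258
r46=101110 pc4: +16 =274

Answer: 274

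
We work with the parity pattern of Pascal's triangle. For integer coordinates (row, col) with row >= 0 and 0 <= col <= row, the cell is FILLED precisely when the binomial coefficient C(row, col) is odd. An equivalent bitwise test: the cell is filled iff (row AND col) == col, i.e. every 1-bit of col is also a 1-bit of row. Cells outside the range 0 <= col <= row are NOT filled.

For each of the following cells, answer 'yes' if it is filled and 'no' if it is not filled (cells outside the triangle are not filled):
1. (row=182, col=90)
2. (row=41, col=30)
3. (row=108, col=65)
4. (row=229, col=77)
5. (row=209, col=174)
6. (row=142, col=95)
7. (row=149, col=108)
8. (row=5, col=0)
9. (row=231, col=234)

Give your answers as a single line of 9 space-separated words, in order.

(182,90): row=0b10110110, col=0b1011010, row AND col = 0b10010 = 18; 18 != 90 -> empty
(41,30): row=0b101001, col=0b11110, row AND col = 0b1000 = 8; 8 != 30 -> empty
(108,65): row=0b1101100, col=0b1000001, row AND col = 0b1000000 = 64; 64 != 65 -> empty
(229,77): row=0b11100101, col=0b1001101, row AND col = 0b1000101 = 69; 69 != 77 -> empty
(209,174): row=0b11010001, col=0b10101110, row AND col = 0b10000000 = 128; 128 != 174 -> empty
(142,95): row=0b10001110, col=0b1011111, row AND col = 0b1110 = 14; 14 != 95 -> empty
(149,108): row=0b10010101, col=0b1101100, row AND col = 0b100 = 4; 4 != 108 -> empty
(5,0): row=0b101, col=0b0, row AND col = 0b0 = 0; 0 == 0 -> filled
(231,234): col outside [0, 231] -> not filled

Answer: no no no no no no no yes no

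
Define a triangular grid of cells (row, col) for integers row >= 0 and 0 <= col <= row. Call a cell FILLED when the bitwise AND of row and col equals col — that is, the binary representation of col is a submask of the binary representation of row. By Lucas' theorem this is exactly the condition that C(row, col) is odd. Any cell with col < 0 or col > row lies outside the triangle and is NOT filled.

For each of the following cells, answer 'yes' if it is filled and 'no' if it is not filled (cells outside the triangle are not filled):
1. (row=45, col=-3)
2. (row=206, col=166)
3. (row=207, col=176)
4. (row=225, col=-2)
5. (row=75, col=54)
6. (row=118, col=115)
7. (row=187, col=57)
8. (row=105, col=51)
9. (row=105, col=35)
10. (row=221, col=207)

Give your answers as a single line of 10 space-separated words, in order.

Answer: no no no no no no yes no no no

Derivation:
(45,-3): col outside [0, 45] -> not filled
(206,166): row=0b11001110, col=0b10100110, row AND col = 0b10000110 = 134; 134 != 166 -> empty
(207,176): row=0b11001111, col=0b10110000, row AND col = 0b10000000 = 128; 128 != 176 -> empty
(225,-2): col outside [0, 225] -> not filled
(75,54): row=0b1001011, col=0b110110, row AND col = 0b10 = 2; 2 != 54 -> empty
(118,115): row=0b1110110, col=0b1110011, row AND col = 0b1110010 = 114; 114 != 115 -> empty
(187,57): row=0b10111011, col=0b111001, row AND col = 0b111001 = 57; 57 == 57 -> filled
(105,51): row=0b1101001, col=0b110011, row AND col = 0b100001 = 33; 33 != 51 -> empty
(105,35): row=0b1101001, col=0b100011, row AND col = 0b100001 = 33; 33 != 35 -> empty
(221,207): row=0b11011101, col=0b11001111, row AND col = 0b11001101 = 205; 205 != 207 -> empty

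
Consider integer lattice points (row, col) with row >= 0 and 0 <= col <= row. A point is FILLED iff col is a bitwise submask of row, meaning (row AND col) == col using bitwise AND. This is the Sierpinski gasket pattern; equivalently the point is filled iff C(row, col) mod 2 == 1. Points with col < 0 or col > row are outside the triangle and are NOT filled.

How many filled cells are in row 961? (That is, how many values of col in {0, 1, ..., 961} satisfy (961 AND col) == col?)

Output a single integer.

Answer: 32

Derivation:
961 in binary = 1111000001
popcount(961) = number of 1-bits in 1111000001 = 5
A col c satisfies (961 AND c) == c iff every set bit of c is also set in 961; each of the 5 set bits of 961 can independently be on or off in c.
count = 2^5 = 32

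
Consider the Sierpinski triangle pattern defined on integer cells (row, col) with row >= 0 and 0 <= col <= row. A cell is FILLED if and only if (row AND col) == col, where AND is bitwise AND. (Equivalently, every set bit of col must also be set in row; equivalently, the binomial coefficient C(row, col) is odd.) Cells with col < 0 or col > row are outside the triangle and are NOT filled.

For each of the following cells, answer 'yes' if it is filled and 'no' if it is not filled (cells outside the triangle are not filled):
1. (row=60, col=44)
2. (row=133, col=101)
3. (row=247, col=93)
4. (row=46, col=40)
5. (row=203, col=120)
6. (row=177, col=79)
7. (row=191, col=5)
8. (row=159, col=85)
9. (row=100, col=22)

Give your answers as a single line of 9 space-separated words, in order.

(60,44): row=0b111100, col=0b101100, row AND col = 0b101100 = 44; 44 == 44 -> filled
(133,101): row=0b10000101, col=0b1100101, row AND col = 0b101 = 5; 5 != 101 -> empty
(247,93): row=0b11110111, col=0b1011101, row AND col = 0b1010101 = 85; 85 != 93 -> empty
(46,40): row=0b101110, col=0b101000, row AND col = 0b101000 = 40; 40 == 40 -> filled
(203,120): row=0b11001011, col=0b1111000, row AND col = 0b1001000 = 72; 72 != 120 -> empty
(177,79): row=0b10110001, col=0b1001111, row AND col = 0b1 = 1; 1 != 79 -> empty
(191,5): row=0b10111111, col=0b101, row AND col = 0b101 = 5; 5 == 5 -> filled
(159,85): row=0b10011111, col=0b1010101, row AND col = 0b10101 = 21; 21 != 85 -> empty
(100,22): row=0b1100100, col=0b10110, row AND col = 0b100 = 4; 4 != 22 -> empty

Answer: yes no no yes no no yes no no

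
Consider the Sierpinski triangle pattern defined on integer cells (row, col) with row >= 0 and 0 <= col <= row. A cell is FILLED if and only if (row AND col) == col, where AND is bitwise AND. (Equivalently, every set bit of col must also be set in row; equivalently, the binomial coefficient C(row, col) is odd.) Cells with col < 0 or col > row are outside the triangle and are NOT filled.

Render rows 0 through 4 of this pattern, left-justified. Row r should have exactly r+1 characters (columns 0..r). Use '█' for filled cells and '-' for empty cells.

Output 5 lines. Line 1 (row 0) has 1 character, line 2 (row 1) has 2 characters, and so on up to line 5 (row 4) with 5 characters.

r0=0: █
r1=1: ██
r2=10: █-█
r3=11: ████
r4=100: █---█

Answer: █
██
█-█
████
█---█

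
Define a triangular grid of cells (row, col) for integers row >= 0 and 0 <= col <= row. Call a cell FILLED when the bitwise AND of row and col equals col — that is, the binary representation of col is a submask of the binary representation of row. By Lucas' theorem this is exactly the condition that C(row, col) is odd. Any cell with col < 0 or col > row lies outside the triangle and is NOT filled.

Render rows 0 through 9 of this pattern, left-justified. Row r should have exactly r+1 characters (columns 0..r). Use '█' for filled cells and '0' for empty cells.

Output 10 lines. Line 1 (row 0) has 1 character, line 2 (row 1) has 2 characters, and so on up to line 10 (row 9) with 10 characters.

r0=0: █
r1=1: ██
r2=10: █0█
r3=11: ████
r4=100: █000█
r5=101: ██00██
r6=110: █0█0█0█
r7=111: ████████
r8=1000: █0000000█
r9=1001: ██000000██

Answer: █
██
█0█
████
█000█
██00██
█0█0█0█
████████
█0000000█
██000000██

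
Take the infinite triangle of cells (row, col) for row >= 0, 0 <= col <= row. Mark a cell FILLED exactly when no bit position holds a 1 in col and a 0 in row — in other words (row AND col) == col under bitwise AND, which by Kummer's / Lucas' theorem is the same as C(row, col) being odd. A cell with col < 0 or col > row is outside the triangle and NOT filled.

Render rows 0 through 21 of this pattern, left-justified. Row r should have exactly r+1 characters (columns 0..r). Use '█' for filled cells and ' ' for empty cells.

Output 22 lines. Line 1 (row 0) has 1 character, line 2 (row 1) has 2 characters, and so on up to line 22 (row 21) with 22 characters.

r0=0: █
r1=1: ██
r2=10: █ █
r3=11: ████
r4=100: █   █
r5=101: ██  ██
r6=110: █ █ █ █
r7=111: ████████
r8=1000: █       █
r9=1001: ██      ██
r10=1010: █ █     █ █
r11=1011: ████    ████
r12=1100: █   █   █   █
r13=1101: ██  ██  ██  ██
r14=1110: █ █ █ █ █ █ █ █
r15=1111: ████████████████
r16=10000: █               █
r17=10001: ██              ██
r18=10010: █ █             █ █
r19=10011: ████            ████
r20=10100: █   █           █   █
r21=10101: ██  ██          ██  ██

Answer: █
██
█ █
████
█   █
██  ██
█ █ █ █
████████
█       █
██      ██
█ █     █ █
████    ████
█   █   █   █
██  ██  ██  ██
█ █ █ █ █ █ █ █
████████████████
█               █
██              ██
█ █             █ █
████            ████
█   █           █   █
██  ██          ██  ██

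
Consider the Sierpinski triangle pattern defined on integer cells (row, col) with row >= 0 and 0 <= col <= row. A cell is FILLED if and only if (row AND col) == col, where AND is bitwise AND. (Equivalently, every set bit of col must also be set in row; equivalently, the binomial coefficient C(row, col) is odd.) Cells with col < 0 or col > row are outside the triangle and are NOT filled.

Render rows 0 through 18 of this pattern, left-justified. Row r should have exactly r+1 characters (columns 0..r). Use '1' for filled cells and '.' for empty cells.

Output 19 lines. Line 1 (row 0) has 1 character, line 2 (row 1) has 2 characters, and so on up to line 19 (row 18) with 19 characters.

r0=0: 1
r1=1: 11
r2=10: 1.1
r3=11: 1111
r4=100: 1...1
r5=101: 11..11
r6=110: 1.1.1.1
r7=111: 11111111
r8=1000: 1.......1
r9=1001: 11......11
r10=1010: 1.1.....1.1
r11=1011: 1111....1111
r12=1100: 1...1...1...1
r13=1101: 11..11..11..11
r14=1110: 1.1.1.1.1.1.1.1
r15=1111: 1111111111111111
r16=10000: 1...............1
r17=10001: 11..............11
r18=10010: 1.1.............1.1

Answer: 1
11
1.1
1111
1...1
11..11
1.1.1.1
11111111
1.......1
11......11
1.1.....1.1
1111....1111
1...1...1...1
11..11..11..11
1.1.1.1.1.1.1.1
1111111111111111
1...............1
11..............11
1.1.............1.1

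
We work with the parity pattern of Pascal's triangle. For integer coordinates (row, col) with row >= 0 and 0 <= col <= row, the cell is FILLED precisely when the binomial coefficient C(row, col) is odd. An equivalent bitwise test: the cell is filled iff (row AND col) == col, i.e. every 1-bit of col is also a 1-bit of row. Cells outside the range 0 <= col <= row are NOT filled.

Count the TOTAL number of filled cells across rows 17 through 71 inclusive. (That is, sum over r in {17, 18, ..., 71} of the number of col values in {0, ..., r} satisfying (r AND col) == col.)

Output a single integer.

r17=10001 pc2: +4 =4
r18=10010 pc2: +4 =8
r19=10011 pc3: +8 =16
r20=10100 pc2: +4 =20
r21=10101 pc3: +8 =28
r22=10110 pc3: +8 =36
r23=10111 pc4: +16 =52
r24=11000 pc2: +4 =56
r25=11001 pc3: +8 =64
r26=11010 pc3: +8 =72
r27=11011 pc4: +16 =88
r28=11100 pc3: +8 =96
r29=11101 pc4: +16 =112
r30=11110 pc4: +16 =128
r31=11111 pc5: +32 =160
r32=100000 pc1: +2 =162
r33=100001 pc2: +4 =166
r34=100010 pc2: +4 =170
r35=100011 pc3: +8 =178
r36=100100 pc2: +4 =182
r37=100101 pc3: +8 =190
r38=100110 pc3: +8 =198
r39=100111 pc4: +16 =214
r40=101000 pc2: +4 =218
r41=101001 pc3: +8 =226
r42=101010 pc3: +8 =234
r43=101011 pc4: +16 =250
r44=101100 pc3: +8 =258
r45=101101 pc4: +16 =274
r46=101110 pc4: +16 =290
r47=101111 pc5: +32 =322
r48=110000 pc2: +4 =326
r49=110001 pc3: +8 =334
r50=110010 pc3: +8 =342
r51=110011 pc4: +16 =358
r52=110100 pc3: +8 =366
r53=110101 pc4: +16 =382
r54=110110 pc4: +16 =398
r55=110111 pc5: +32 =430
r56=111000 pc3: +8 =438
r57=111001 pc4: +16 =454
r58=111010 pc4: +16 =470
r59=111011 pc5: +32 =502
r60=111100 pc4: +16 =518
r61=111101 pc5: +32 =550
r62=111110 pc5: +32 =582
r63=111111 pc6: +64 =646
r64=1000000 pc1: +2 =648
r65=1000001 pc2: +4 =652
r66=1000010 pc2: +4 =656
r67=1000011 pc3: +8 =664
r68=1000100 pc2: +4 =668
r69=1000101 pc3: +8 =676
r70=1000110 pc3: +8 =684
r71=1000111 pc4: +16 =700

Answer: 700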